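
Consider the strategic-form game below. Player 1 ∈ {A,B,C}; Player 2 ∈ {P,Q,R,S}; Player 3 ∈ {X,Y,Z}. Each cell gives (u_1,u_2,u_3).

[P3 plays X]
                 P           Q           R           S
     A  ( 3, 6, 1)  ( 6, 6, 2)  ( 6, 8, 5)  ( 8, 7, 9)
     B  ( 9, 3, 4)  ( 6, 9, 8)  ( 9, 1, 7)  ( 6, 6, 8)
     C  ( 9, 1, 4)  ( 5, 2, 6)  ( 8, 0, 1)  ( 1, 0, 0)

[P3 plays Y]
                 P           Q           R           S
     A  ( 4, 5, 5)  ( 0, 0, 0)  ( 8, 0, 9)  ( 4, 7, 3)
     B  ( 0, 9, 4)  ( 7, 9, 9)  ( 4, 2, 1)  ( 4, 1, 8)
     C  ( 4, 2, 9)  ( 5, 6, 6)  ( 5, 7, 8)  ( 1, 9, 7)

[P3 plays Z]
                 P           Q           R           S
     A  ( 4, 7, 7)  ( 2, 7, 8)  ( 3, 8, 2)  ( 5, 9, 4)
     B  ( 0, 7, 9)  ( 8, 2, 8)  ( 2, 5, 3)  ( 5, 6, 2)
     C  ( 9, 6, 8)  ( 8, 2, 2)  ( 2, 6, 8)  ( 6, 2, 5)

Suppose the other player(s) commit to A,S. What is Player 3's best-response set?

P3 best: {X}

u_3(X vs A,S) = 9
u_3(Y vs A,S) = 3
u_3(Z vs A,S) = 4
max payoff 9 at {X}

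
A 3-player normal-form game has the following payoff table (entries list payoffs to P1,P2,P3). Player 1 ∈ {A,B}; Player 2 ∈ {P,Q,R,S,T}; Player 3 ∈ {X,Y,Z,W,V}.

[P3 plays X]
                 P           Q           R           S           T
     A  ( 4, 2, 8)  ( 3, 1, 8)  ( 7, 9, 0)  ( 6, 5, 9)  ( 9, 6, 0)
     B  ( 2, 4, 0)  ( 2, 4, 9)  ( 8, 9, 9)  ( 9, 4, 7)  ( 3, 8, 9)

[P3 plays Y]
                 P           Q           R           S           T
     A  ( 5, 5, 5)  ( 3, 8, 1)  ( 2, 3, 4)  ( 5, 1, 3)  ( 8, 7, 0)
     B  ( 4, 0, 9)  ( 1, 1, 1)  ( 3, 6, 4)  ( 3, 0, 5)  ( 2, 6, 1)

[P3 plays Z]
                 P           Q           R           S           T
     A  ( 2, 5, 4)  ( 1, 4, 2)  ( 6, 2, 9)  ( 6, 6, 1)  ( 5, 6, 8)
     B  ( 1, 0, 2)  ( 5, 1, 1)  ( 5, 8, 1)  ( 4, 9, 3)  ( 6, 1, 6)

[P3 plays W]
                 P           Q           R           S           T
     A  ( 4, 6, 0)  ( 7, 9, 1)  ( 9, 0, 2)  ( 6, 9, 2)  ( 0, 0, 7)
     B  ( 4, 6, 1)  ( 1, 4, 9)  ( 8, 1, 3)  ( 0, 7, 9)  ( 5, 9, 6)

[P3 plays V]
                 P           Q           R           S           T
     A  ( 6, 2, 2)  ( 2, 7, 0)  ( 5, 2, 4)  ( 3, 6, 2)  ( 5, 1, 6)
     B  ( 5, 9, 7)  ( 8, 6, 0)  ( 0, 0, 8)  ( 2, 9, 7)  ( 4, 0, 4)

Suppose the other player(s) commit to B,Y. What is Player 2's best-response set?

u_2(P vs B,Y) = 0
u_2(Q vs B,Y) = 1
u_2(R vs B,Y) = 6
u_2(S vs B,Y) = 0
u_2(T vs B,Y) = 6
max payoff 6 at {R,T}

argmax u_2 = {R,T}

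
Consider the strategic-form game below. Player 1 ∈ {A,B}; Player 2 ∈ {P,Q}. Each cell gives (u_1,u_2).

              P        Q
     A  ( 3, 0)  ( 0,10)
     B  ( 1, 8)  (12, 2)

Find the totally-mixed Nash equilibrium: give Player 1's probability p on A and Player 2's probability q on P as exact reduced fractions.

P1 indiff ⇒ q·3+(1-q)·0 = q·1+(1-q)·12 ⇒ q(2) = (1-q)(12) ⇒ q = 6/7
P2 indiff ⇒ p·0+(1-p)·8 = p·10+(1-p)·2 ⇒ p(-10) = (1-p)(-6) ⇒ p = 3/8

P1 mixes 3/8 on A; P2 mixes 6/7 on P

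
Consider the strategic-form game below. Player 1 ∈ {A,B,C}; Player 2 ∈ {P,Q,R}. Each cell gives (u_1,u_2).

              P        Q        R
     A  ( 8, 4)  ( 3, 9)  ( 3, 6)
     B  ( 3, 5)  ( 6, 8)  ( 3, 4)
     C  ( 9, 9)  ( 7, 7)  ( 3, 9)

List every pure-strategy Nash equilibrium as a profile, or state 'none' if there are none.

Nash profiles: (C,P), (C,R)

(A,P): not NE [P1→C gives 9>8; P2→Q gives 9>4]
(A,Q): not NE [P1→C gives 7>3]
(A,R): not NE [P2→Q gives 9>6]
(B,P): not NE [P1→C gives 9>3; P2→Q gives 8>5]
(B,Q): not NE [P1→C gives 7>6]
(B,R): not NE [P2→Q gives 8>4]
(C,P): NE
(C,Q): not NE [P2→R gives 9>7]
(C,R): NE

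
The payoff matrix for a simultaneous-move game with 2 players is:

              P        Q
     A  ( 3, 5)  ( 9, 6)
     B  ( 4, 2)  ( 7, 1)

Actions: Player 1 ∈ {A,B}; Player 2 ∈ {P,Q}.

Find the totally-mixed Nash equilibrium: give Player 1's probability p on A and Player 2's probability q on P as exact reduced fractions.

P1 indiff ⇒ q·3+(1-q)·9 = q·4+(1-q)·7 ⇒ q(-1) = (1-q)(-2) ⇒ q = 2/3
P2 indiff ⇒ p·5+(1-p)·2 = p·6+(1-p)·1 ⇒ p(-1) = (1-p)(-1) ⇒ p = 1/2

p=1/2, q=2/3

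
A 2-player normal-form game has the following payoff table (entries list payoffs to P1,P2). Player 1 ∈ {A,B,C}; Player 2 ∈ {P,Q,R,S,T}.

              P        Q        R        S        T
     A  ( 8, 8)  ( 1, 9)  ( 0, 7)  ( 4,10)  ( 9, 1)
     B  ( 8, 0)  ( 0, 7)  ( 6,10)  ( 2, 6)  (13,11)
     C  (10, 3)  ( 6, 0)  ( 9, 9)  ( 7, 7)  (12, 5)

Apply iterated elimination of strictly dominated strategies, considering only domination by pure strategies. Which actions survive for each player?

P1 drop A (C beats it: P:10>8 Q:6>1 R:9>0 S:7>4 T:12>9)
P2 drop P (R beats it: B:10>0 C:9>3)
P2 drop Q (R beats it: B:10>7 C:9>0)
P2 drop S (R beats it: B:10>6 C:9>7)
P1→{B,C} P2→{R,T}

Survivors P1:{B,C} P2:{R,T}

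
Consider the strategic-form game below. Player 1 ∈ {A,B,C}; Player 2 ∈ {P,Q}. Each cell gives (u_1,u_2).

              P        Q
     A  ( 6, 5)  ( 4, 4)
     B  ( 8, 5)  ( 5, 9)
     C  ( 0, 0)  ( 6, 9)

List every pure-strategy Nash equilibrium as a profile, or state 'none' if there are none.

NE set: (C,Q)

(A,P): not NE [P1→B gives 8>6]
(A,Q): not NE [P1→C gives 6>4; P2→P gives 5>4]
(B,P): not NE [P2→Q gives 9>5]
(B,Q): not NE [P1→C gives 6>5]
(C,P): not NE [P1→B gives 8>0; P2→Q gives 9>0]
(C,Q): NE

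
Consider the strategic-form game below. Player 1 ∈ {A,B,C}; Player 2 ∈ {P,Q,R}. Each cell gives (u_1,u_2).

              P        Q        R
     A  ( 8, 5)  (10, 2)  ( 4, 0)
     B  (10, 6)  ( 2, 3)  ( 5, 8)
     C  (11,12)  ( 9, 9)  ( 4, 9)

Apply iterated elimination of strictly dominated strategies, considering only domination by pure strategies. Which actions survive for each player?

Remaining: P1:{B,C} P2:{P,R}

P2 drop Q (P beats it: A:5>2 B:6>3 C:12>9)
P1 drop A (B beats it: P:10>8 R:5>4)
P1→{B,C} P2→{P,R}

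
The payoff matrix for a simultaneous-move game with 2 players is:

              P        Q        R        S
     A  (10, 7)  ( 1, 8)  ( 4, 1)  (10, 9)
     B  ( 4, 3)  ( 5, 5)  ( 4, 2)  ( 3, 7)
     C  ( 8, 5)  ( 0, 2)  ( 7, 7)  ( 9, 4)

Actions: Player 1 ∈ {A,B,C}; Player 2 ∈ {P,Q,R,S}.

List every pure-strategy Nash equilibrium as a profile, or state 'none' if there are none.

Nash profiles: (A,S), (C,R)

(A,P): not NE [P2→S gives 9>7]
(A,Q): not NE [P1→B gives 5>1; P2→S gives 9>8]
(A,R): not NE [P1→C gives 7>4; P2→S gives 9>1]
(A,S): NE
(B,P): not NE [P1→A gives 10>4; P2→S gives 7>3]
(B,Q): not NE [P2→S gives 7>5]
(B,R): not NE [P1→C gives 7>4; P2→S gives 7>2]
(B,S): not NE [P1→A gives 10>3]
(C,P): not NE [P1→A gives 10>8; P2→R gives 7>5]
(C,Q): not NE [P1→B gives 5>0; P2→R gives 7>2]
(C,R): NE
(C,S): not NE [P1→A gives 10>9; P2→R gives 7>4]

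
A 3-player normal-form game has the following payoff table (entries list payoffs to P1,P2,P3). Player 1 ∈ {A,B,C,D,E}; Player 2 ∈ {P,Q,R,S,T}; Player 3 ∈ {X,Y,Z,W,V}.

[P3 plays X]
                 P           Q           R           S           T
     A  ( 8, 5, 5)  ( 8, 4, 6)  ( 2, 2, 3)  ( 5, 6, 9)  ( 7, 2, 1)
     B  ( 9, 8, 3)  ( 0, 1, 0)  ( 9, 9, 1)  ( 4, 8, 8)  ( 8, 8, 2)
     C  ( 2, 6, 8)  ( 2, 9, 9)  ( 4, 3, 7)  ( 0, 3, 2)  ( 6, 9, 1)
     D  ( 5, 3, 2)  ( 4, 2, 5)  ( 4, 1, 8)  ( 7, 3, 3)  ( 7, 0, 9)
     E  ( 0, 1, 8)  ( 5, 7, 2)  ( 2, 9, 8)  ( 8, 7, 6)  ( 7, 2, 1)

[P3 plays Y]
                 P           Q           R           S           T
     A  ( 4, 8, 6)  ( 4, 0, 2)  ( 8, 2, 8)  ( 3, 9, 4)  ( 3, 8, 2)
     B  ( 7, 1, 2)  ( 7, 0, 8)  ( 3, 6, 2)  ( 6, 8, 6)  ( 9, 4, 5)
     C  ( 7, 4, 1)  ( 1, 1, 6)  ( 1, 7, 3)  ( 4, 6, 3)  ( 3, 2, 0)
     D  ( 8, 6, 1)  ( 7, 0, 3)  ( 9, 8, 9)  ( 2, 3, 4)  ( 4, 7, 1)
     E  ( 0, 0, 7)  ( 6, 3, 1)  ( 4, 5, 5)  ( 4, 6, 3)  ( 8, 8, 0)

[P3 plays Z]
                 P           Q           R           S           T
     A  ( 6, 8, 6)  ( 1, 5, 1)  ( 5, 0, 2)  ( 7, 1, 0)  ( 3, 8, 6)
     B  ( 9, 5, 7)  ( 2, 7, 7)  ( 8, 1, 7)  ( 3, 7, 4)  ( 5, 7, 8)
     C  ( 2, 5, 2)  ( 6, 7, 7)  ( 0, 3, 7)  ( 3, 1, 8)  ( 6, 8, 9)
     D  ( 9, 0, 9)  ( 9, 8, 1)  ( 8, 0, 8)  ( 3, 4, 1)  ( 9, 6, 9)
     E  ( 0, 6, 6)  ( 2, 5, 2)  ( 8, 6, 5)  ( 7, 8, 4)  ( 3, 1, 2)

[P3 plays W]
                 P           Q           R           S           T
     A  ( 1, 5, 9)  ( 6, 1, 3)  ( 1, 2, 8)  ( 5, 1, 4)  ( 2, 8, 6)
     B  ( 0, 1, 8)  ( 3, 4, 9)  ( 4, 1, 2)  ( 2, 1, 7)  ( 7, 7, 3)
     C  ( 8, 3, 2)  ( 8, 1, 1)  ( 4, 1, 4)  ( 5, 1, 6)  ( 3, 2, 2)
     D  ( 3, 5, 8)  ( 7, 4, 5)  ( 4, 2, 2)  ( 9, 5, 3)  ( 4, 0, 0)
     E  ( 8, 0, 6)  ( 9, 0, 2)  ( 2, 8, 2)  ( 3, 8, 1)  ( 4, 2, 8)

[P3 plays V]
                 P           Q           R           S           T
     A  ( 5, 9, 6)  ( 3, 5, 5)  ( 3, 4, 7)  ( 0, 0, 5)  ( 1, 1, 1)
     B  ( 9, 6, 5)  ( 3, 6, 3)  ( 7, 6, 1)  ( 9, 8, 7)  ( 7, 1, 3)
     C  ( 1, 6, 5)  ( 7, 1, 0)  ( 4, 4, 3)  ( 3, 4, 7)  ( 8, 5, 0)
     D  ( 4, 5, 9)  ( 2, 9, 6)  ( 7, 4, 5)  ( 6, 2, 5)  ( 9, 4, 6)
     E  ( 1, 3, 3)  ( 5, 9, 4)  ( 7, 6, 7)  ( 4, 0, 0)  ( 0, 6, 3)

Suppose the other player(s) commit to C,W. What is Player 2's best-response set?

u_2(P vs C,W) = 3
u_2(Q vs C,W) = 1
u_2(R vs C,W) = 1
u_2(S vs C,W) = 1
u_2(T vs C,W) = 2
max payoff 3 at {P}

P2 best: {P}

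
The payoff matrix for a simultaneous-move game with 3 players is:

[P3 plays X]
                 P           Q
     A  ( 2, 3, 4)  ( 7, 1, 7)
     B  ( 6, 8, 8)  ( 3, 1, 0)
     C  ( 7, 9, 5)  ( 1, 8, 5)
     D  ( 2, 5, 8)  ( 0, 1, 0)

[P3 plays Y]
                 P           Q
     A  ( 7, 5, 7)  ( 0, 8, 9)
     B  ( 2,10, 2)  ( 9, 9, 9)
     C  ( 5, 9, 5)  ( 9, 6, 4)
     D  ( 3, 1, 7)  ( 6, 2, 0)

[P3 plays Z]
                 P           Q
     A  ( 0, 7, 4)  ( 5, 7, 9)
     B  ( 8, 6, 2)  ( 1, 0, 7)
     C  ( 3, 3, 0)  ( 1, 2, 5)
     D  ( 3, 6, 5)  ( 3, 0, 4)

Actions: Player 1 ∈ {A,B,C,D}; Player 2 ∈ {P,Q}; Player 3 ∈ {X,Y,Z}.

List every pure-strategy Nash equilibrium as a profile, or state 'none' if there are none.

(A,P,X): not NE [P1→C gives 7>2; P3→Y gives 7>4]
(A,P,Y): not NE [P2→Q gives 8>5]
(A,P,Z): not NE [P1→B gives 8>0; P3→Y gives 7>4]
(A,Q,X): not NE [P2→P gives 3>1; P3→Z gives 9>7]
(A,Q,Y): not NE [P1→C gives 9>0]
(A,Q,Z): NE
(B,P,X): not NE [P1→C gives 7>6]
(B,P,Y): not NE [P1→A gives 7>2; P3→X gives 8>2]
(B,P,Z): not NE [P3→X gives 8>2]
(B,Q,X): not NE [P1→A gives 7>3; P2→P gives 8>1; P3→Y gives 9>0]
(B,Q,Y): not NE [P2→P gives 10>9]
(B,Q,Z): not NE [P1→A gives 5>1; P2→P gives 6>0; P3→Y gives 9>7]
(C,P,X): NE
(C,P,Y): not NE [P1→A gives 7>5]
(C,P,Z): not NE [P1→B gives 8>3; P3→Y gives 5>0]
(C,Q,X): not NE [P1→A gives 7>1; P2→P gives 9>8]
(C,Q,Y): not NE [P2→P gives 9>6; P3→Z gives 5>4]
(C,Q,Z): not NE [P1→A gives 5>1; P2→P gives 3>2]
(D,P,X): not NE [P1→C gives 7>2]
(D,P,Y): not NE [P1→A gives 7>3; P2→Q gives 2>1; P3→X gives 8>7]
(D,P,Z): not NE [P1→B gives 8>3; P3→X gives 8>5]
(D,Q,X): not NE [P1→A gives 7>0; P2→P gives 5>1; P3→Z gives 4>0]
(D,Q,Y): not NE [P1→C gives 9>6; P3→Z gives 4>0]
(D,Q,Z): not NE [P1→A gives 5>3; P2→P gives 6>0]

Nash profiles: (A,Q,Z), (C,P,X)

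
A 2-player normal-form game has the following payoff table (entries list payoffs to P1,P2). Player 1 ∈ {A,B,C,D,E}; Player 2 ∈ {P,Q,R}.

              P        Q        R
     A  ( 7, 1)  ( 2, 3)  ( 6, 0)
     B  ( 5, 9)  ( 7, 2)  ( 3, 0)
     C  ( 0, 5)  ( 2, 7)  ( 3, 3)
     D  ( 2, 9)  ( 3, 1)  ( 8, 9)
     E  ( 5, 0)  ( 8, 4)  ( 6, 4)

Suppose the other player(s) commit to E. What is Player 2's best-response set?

BR_2 = {Q,R}

u_2(P vs E) = 0
u_2(Q vs E) = 4
u_2(R vs E) = 4
max payoff 4 at {Q,R}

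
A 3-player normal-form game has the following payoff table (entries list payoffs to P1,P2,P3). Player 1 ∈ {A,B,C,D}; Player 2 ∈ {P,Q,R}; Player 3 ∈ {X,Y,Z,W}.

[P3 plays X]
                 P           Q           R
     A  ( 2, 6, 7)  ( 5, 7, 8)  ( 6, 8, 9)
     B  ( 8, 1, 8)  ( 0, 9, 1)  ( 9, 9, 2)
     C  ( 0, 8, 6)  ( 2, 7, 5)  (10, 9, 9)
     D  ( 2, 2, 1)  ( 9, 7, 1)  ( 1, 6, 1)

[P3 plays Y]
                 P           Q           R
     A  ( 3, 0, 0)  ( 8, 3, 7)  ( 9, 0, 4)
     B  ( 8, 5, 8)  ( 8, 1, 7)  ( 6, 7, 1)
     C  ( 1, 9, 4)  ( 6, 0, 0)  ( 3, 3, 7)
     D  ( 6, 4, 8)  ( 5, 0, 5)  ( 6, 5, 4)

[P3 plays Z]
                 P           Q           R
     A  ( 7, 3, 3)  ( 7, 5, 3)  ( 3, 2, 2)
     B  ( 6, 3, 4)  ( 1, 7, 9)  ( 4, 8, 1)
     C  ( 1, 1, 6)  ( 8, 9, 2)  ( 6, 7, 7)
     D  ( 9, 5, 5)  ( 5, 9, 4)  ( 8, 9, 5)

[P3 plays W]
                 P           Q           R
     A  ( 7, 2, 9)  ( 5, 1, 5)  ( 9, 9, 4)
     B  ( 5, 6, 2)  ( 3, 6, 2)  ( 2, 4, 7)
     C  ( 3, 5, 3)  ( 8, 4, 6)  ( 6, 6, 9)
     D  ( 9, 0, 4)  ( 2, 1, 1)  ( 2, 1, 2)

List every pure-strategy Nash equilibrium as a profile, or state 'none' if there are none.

PSNE = {(C,R,X), (D,R,Z)}

(A,P,X): not NE [P1→B gives 8>2; P2→R gives 8>6; P3→W gives 9>7]
(A,P,Y): not NE [P1→B gives 8>3; P2→Q gives 3>0; P3→W gives 9>0]
(A,P,Z): not NE [P1→D gives 9>7; P2→Q gives 5>3; P3→W gives 9>3]
(A,P,W): not NE [P1→D gives 9>7; P2→R gives 9>2]
(A,Q,X): not NE [P1→D gives 9>5; P2→R gives 8>7]
(A,Q,Y): not NE [P3→X gives 8>7]
(A,Q,Z): not NE [P1→C gives 8>7; P3→X gives 8>3]
(A,Q,W): not NE [P1→C gives 8>5; P2→R gives 9>1; P3→X gives 8>5]
(A,R,X): not NE [P1→C gives 10>6]
(A,R,Y): not NE [P2→Q gives 3>0; P3→X gives 9>4]
(A,R,Z): not NE [P1→D gives 8>3; P2→Q gives 5>2; P3→X gives 9>2]
(A,R,W): not NE [P3→X gives 9>4]
(B,P,X): not NE [P2→R gives 9>1]
(B,P,Y): not NE [P2→R gives 7>5]
(B,P,Z): not NE [P1→D gives 9>6; P2→R gives 8>3; P3→Y gives 8>4]
(B,P,W): not NE [P1→D gives 9>5; P3→Y gives 8>2]
(B,Q,X): not NE [P1→D gives 9>0; P3→Z gives 9>1]
(B,Q,Y): not NE [P2→R gives 7>1; P3→Z gives 9>7]
(B,Q,Z): not NE [P1→C gives 8>1; P2→R gives 8>7]
(B,Q,W): not NE [P1→C gives 8>3; P3→Z gives 9>2]
(B,R,X): not NE [P1→C gives 10>9; P3→W gives 7>2]
(B,R,Y): not NE [P1→A gives 9>6; P3→W gives 7>1]
(B,R,Z): not NE [P1→D gives 8>4; P3→W gives 7>1]
(B,R,W): not NE [P1→A gives 9>2; P2→Q gives 6>4]
(C,P,X): not NE [P1→B gives 8>0; P2→R gives 9>8]
(C,P,Y): not NE [P1→B gives 8>1; P3→Z gives 6>4]
(C,P,Z): not NE [P1→D gives 9>1; P2→Q gives 9>1]
(C,P,W): not NE [P1→D gives 9>3; P2→R gives 6>5; P3→Z gives 6>3]
(C,Q,X): not NE [P1→D gives 9>2; P2→R gives 9>7; P3→W gives 6>5]
(C,Q,Y): not NE [P1→B gives 8>6; P2→P gives 9>0; P3→W gives 6>0]
(C,Q,Z): not NE [P3→W gives 6>2]
(C,Q,W): not NE [P2→R gives 6>4]
(C,R,X): NE
(C,R,Y): not NE [P1→A gives 9>3; P2→P gives 9>3; P3→W gives 9>7]
(C,R,Z): not NE [P1→D gives 8>6; P2→Q gives 9>7; P3→W gives 9>7]
(C,R,W): not NE [P1→A gives 9>6]
(D,P,X): not NE [P1→B gives 8>2; P2→Q gives 7>2; P3→Y gives 8>1]
(D,P,Y): not NE [P1→B gives 8>6; P2→R gives 5>4]
(D,P,Z): not NE [P2→R gives 9>5; P3→Y gives 8>5]
(D,P,W): not NE [P2→R gives 1>0; P3→Y gives 8>4]
(D,Q,X): not NE [P3→Y gives 5>1]
(D,Q,Y): not NE [P1→B gives 8>5; P2→R gives 5>0]
(D,Q,Z): not NE [P1→C gives 8>5; P3→Y gives 5>4]
(D,Q,W): not NE [P1→C gives 8>2; P3→Y gives 5>1]
(D,R,X): not NE [P1→C gives 10>1; P2→Q gives 7>6; P3→Z gives 5>1]
(D,R,Y): not NE [P1→A gives 9>6; P3→Z gives 5>4]
(D,R,Z): NE
(D,R,W): not NE [P1→A gives 9>2; P3→Z gives 5>2]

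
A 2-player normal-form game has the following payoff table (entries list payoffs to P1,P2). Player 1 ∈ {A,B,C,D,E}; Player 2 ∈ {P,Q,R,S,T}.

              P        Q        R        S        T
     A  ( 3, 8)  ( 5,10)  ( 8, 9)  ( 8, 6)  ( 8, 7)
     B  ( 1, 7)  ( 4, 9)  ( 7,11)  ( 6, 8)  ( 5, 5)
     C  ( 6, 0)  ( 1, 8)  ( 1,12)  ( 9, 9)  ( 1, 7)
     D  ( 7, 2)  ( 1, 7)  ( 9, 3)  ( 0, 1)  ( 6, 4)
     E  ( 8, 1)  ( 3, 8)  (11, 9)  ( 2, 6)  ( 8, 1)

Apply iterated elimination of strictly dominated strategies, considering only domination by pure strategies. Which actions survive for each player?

P1 drop B (A beats it: P:3>1 Q:5>4 R:8>7 S:8>6 T:8>5)
P1 drop D (E beats it: P:8>7 Q:3>1 R:11>9 S:2>0 T:8>6)
P2 drop P (Q beats it: A:10>8 C:8>0 E:8>1)
P2 drop S (R beats it: A:9>6 C:12>9 E:9>6)
P1 drop C (A beats it: Q:5>1 R:8>1 T:8>1)
P2 drop T (Q beats it: A:10>7 E:8>1)
P1→{A,E} P2→{Q,R}

Survivors P1:{A,E} P2:{Q,R}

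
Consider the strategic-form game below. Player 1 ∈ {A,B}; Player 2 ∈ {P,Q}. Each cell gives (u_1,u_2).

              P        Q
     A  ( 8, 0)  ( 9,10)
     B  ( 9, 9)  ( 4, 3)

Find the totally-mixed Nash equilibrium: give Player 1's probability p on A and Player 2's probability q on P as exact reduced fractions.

(p,q) = (3/8, 5/6)

P1 indiff ⇒ q·8+(1-q)·9 = q·9+(1-q)·4 ⇒ q(-1) = (1-q)(-5) ⇒ q = 5/6
P2 indiff ⇒ p·0+(1-p)·9 = p·10+(1-p)·3 ⇒ p(-10) = (1-p)(-6) ⇒ p = 3/8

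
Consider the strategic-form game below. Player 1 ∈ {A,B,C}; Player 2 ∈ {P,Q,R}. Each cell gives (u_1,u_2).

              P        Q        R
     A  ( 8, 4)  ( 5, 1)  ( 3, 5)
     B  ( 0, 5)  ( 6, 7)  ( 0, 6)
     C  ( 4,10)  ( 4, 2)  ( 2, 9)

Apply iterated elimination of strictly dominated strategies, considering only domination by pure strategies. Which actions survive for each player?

P1 drop C (A beats it: P:8>4 Q:5>4 R:3>2)
P2 drop P (R beats it: A:5>4 B:6>5)
P1→{A,B} P2→{Q,R}

IESDS → P1:{A,B} P2:{Q,R}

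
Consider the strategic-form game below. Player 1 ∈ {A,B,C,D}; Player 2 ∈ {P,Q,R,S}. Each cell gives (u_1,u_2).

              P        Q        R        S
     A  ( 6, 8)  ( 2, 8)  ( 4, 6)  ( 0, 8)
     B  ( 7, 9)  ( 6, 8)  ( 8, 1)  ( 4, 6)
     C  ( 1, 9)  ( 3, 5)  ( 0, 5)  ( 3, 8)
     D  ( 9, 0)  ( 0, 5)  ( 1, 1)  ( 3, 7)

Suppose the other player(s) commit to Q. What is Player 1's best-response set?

argmax u_1 = {B}

u_1(A vs Q) = 2
u_1(B vs Q) = 6
u_1(C vs Q) = 3
u_1(D vs Q) = 0
max payoff 6 at {B}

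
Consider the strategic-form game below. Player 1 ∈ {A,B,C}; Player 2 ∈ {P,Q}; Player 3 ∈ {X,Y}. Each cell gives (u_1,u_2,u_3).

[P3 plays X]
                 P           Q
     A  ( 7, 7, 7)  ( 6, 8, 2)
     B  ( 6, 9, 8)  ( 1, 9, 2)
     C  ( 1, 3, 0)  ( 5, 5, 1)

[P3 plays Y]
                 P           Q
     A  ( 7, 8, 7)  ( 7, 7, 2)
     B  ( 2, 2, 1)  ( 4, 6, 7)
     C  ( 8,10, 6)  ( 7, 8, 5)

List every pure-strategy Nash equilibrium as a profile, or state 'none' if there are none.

(A,P,X): not NE [P2→Q gives 8>7]
(A,P,Y): not NE [P1→C gives 8>7]
(A,Q,X): NE
(A,Q,Y): not NE [P2→P gives 8>7]
(B,P,X): not NE [P1→A gives 7>6]
(B,P,Y): not NE [P1→C gives 8>2; P2→Q gives 6>2; P3→X gives 8>1]
(B,Q,X): not NE [P1→A gives 6>1; P3→Y gives 7>2]
(B,Q,Y): not NE [P1→C gives 7>4]
(C,P,X): not NE [P1→A gives 7>1; P2→Q gives 5>3; P3→Y gives 6>0]
(C,P,Y): NE
(C,Q,X): not NE [P1→A gives 6>5; P3→Y gives 5>1]
(C,Q,Y): not NE [P2→P gives 10>8]

NE set: (A,Q,X), (C,P,Y)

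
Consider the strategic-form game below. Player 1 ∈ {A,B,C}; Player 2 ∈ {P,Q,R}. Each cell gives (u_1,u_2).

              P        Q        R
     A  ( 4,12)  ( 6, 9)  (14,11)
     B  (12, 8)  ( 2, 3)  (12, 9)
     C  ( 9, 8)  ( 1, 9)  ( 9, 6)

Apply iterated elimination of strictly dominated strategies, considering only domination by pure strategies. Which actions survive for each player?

Remaining: P1:{A,B} P2:{P,R}

P1 drop C (B beats it: P:12>9 Q:2>1 R:12>9)
P2 drop Q (P beats it: A:12>9 B:8>3)
P1→{A,B} P2→{P,R}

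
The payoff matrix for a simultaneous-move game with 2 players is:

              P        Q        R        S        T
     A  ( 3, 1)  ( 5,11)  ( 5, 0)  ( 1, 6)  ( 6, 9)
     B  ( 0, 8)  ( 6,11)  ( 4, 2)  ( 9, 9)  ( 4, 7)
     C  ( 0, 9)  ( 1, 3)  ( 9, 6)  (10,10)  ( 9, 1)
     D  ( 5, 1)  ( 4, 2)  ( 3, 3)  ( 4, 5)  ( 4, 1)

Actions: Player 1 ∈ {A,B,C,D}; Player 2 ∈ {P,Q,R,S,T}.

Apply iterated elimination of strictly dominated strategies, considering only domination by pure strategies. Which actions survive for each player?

P2 drop P (S beats it: A:6>1 B:9>8 C:10>9 D:5>1)
P2 drop R (S beats it: A:6>0 B:9>2 C:10>6 D:5>3)
P2 drop T (Q beats it: A:11>9 B:11>7 C:3>1 D:2>1)
P1 drop A (B beats it: Q:6>5 S:9>1)
P1 drop D (B beats it: Q:6>4 S:9>4)
P1→{B,C} P2→{Q,S}

IESDS → P1:{B,C} P2:{Q,S}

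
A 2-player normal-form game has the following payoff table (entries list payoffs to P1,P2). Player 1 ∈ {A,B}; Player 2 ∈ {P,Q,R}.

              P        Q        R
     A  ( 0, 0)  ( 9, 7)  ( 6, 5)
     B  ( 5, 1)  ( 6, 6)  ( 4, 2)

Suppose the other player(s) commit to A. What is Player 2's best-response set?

argmax u_2 = {Q}

u_2(P vs A) = 0
u_2(Q vs A) = 7
u_2(R vs A) = 5
max payoff 7 at {Q}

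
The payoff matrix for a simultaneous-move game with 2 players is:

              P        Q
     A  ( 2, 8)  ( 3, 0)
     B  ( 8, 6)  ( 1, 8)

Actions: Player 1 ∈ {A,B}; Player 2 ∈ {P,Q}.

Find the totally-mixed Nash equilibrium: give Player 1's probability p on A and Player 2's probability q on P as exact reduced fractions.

P1 mixes 1/5 on A; P2 mixes 1/4 on P

P1 indiff ⇒ q·2+(1-q)·3 = q·8+(1-q)·1 ⇒ q(-6) = (1-q)(-2) ⇒ q = 1/4
P2 indiff ⇒ p·8+(1-p)·6 = p·0+(1-p)·8 ⇒ p(8) = (1-p)(2) ⇒ p = 1/5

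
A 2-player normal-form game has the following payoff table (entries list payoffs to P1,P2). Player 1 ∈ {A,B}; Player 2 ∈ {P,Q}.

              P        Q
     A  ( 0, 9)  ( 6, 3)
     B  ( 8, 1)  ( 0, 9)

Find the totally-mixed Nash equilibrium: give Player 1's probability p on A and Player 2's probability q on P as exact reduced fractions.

p=4/7, q=3/7

P1 indiff ⇒ q·0+(1-q)·6 = q·8+(1-q)·0 ⇒ q(-8) = (1-q)(-6) ⇒ q = 3/7
P2 indiff ⇒ p·9+(1-p)·1 = p·3+(1-p)·9 ⇒ p(6) = (1-p)(8) ⇒ p = 4/7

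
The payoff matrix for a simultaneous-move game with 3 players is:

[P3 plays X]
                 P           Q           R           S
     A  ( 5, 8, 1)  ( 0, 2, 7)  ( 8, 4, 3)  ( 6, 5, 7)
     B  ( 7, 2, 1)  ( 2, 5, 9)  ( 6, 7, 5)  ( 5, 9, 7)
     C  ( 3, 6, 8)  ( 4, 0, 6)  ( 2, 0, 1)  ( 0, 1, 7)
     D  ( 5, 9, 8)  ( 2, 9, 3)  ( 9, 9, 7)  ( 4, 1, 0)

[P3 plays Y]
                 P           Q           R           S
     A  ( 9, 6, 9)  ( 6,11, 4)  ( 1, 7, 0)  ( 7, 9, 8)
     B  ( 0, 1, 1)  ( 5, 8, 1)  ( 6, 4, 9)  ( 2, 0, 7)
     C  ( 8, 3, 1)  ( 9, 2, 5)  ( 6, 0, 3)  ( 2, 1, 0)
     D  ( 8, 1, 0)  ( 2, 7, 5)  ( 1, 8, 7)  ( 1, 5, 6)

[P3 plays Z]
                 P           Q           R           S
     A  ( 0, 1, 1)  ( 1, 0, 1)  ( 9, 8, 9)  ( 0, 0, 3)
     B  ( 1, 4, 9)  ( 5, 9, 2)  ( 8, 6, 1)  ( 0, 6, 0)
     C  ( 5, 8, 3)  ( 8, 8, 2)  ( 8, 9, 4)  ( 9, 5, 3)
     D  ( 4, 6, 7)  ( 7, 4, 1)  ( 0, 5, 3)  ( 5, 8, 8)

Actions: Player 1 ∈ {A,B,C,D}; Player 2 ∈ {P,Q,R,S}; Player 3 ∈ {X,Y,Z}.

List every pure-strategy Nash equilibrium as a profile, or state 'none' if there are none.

(A,P,X): not NE [P1→B gives 7>5; P3→Y gives 9>1]
(A,P,Y): not NE [P2→Q gives 11>6]
(A,P,Z): not NE [P1→C gives 5>0; P2→R gives 8>1; P3→Y gives 9>1]
(A,Q,X): not NE [P1→C gives 4>0; P2→P gives 8>2]
(A,Q,Y): not NE [P1→C gives 9>6; P3→X gives 7>4]
(A,Q,Z): not NE [P1→C gives 8>1; P2→R gives 8>0; P3→X gives 7>1]
(A,R,X): not NE [P1→D gives 9>8; P2→P gives 8>4; P3→Z gives 9>3]
(A,R,Y): not NE [P1→C gives 6>1; P2→Q gives 11>7; P3→Z gives 9>0]
(A,R,Z): NE
(A,S,X): not NE [P2→P gives 8>5; P3→Y gives 8>7]
(A,S,Y): not NE [P2→Q gives 11>9]
(A,S,Z): not NE [P1→C gives 9>0; P2→R gives 8>0; P3→Y gives 8>3]
(B,P,X): not NE [P2→S gives 9>2; P3→Z gives 9>1]
(B,P,Y): not NE [P1→A gives 9>0; P2→Q gives 8>1; P3→Z gives 9>1]
(B,P,Z): not NE [P1→C gives 5>1; P2→Q gives 9>4]
(B,Q,X): not NE [P1→C gives 4>2; P2→S gives 9>5]
(B,Q,Y): not NE [P1→C gives 9>5; P3→X gives 9>1]
(B,Q,Z): not NE [P1→C gives 8>5; P3→X gives 9>2]
(B,R,X): not NE [P1→D gives 9>6; P2→S gives 9>7; P3→Y gives 9>5]
(B,R,Y): not NE [P2→Q gives 8>4]
(B,R,Z): not NE [P1→A gives 9>8; P2→Q gives 9>6; P3→Y gives 9>1]
(B,S,X): not NE [P1→A gives 6>5]
(B,S,Y): not NE [P1→A gives 7>2; P2→Q gives 8>0]
(B,S,Z): not NE [P1→C gives 9>0; P2→Q gives 9>6; P3→Y gives 7>0]
(C,P,X): not NE [P1→B gives 7>3]
(C,P,Y): not NE [P1→A gives 9>8; P3→X gives 8>1]
(C,P,Z): not NE [P2→R gives 9>8; P3→X gives 8>3]
(C,Q,X): not NE [P2→P gives 6>0]
(C,Q,Y): not NE [P2→P gives 3>2; P3→X gives 6>5]
(C,Q,Z): not NE [P2→R gives 9>8; P3→X gives 6>2]
(C,R,X): not NE [P1→D gives 9>2; P2→P gives 6>0; P3→Z gives 4>1]
(C,R,Y): not NE [P2→P gives 3>0; P3→Z gives 4>3]
(C,R,Z): not NE [P1→A gives 9>8]
(C,S,X): not NE [P1→A gives 6>0; P2→P gives 6>1]
(C,S,Y): not NE [P1→A gives 7>2; P2→P gives 3>1; P3→X gives 7>0]
(C,S,Z): not NE [P2→R gives 9>5; P3→X gives 7>3]
(D,P,X): not NE [P1→B gives 7>5]
(D,P,Y): not NE [P1→A gives 9>8; P2→R gives 8>1; P3→X gives 8>0]
(D,P,Z): not NE [P1→C gives 5>4; P2→S gives 8>6; P3→X gives 8>7]
(D,Q,X): not NE [P1→C gives 4>2; P3→Y gives 5>3]
(D,Q,Y): not NE [P1→C gives 9>2; P2→R gives 8>7]
(D,Q,Z): not NE [P1→C gives 8>7; P2→S gives 8>4; P3→Y gives 5>1]
(D,R,X): NE
(D,R,Y): not NE [P1→C gives 6>1]
(D,R,Z): not NE [P1→A gives 9>0; P2→S gives 8>5; P3→Y gives 7>3]
(D,S,X): not NE [P1→A gives 6>4; P2→R gives 9>1; P3→Z gives 8>0]
(D,S,Y): not NE [P1→A gives 7>1; P2→R gives 8>5; P3→Z gives 8>6]
(D,S,Z): not NE [P1→C gives 9>5]

PSNE = {(A,R,Z), (D,R,X)}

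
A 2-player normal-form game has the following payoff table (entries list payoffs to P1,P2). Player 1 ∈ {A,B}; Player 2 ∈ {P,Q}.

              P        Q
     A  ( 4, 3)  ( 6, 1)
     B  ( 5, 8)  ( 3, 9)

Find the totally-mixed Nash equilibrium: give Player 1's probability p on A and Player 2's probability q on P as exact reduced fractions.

P1 indiff ⇒ q·4+(1-q)·6 = q·5+(1-q)·3 ⇒ q(-1) = (1-q)(-3) ⇒ q = 3/4
P2 indiff ⇒ p·3+(1-p)·8 = p·1+(1-p)·9 ⇒ p(2) = (1-p)(1) ⇒ p = 1/3

p=1/3, q=3/4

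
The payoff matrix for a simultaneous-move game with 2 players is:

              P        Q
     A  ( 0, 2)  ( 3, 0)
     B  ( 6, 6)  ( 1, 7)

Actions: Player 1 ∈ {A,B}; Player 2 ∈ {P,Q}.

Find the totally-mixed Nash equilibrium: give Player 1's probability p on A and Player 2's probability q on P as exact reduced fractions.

p=1/3, q=1/4

P1 indiff ⇒ q·0+(1-q)·3 = q·6+(1-q)·1 ⇒ q(-6) = (1-q)(-2) ⇒ q = 1/4
P2 indiff ⇒ p·2+(1-p)·6 = p·0+(1-p)·7 ⇒ p(2) = (1-p)(1) ⇒ p = 1/3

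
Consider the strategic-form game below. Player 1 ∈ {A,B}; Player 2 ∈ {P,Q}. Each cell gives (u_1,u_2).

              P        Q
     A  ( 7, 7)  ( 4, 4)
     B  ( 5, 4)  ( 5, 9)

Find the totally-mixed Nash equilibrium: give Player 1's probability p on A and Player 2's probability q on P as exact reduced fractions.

P1 mixes 5/8 on A; P2 mixes 1/3 on P

P1 indiff ⇒ q·7+(1-q)·4 = q·5+(1-q)·5 ⇒ q(2) = (1-q)(1) ⇒ q = 1/3
P2 indiff ⇒ p·7+(1-p)·4 = p·4+(1-p)·9 ⇒ p(3) = (1-p)(5) ⇒ p = 5/8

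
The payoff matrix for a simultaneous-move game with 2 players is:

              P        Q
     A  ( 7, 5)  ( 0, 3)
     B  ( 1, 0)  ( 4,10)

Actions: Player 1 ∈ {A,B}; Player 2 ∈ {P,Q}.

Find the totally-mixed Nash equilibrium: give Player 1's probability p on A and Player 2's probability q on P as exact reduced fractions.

p=5/6, q=2/5

P1 indiff ⇒ q·7+(1-q)·0 = q·1+(1-q)·4 ⇒ q(6) = (1-q)(4) ⇒ q = 2/5
P2 indiff ⇒ p·5+(1-p)·0 = p·3+(1-p)·10 ⇒ p(2) = (1-p)(10) ⇒ p = 5/6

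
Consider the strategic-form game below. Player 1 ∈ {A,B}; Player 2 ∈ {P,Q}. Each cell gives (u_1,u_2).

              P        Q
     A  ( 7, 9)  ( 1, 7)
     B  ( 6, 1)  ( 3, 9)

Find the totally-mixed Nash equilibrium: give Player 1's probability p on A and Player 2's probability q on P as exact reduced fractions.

(p,q) = (4/5, 2/3)

P1 indiff ⇒ q·7+(1-q)·1 = q·6+(1-q)·3 ⇒ q(1) = (1-q)(2) ⇒ q = 2/3
P2 indiff ⇒ p·9+(1-p)·1 = p·7+(1-p)·9 ⇒ p(2) = (1-p)(8) ⇒ p = 4/5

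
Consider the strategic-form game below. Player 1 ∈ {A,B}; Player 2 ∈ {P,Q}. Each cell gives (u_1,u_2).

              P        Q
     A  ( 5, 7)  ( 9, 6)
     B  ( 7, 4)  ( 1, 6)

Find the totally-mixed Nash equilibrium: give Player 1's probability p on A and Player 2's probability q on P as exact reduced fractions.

p=2/3, q=4/5

P1 indiff ⇒ q·5+(1-q)·9 = q·7+(1-q)·1 ⇒ q(-2) = (1-q)(-8) ⇒ q = 4/5
P2 indiff ⇒ p·7+(1-p)·4 = p·6+(1-p)·6 ⇒ p(1) = (1-p)(2) ⇒ p = 2/3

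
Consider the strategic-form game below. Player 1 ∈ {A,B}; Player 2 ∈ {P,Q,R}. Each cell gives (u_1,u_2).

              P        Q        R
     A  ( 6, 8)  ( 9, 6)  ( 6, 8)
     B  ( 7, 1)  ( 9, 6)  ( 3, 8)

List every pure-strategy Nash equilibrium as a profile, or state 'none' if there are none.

PSNE = {(A,R)}

(A,P): not NE [P1→B gives 7>6]
(A,Q): not NE [P2→R gives 8>6]
(A,R): NE
(B,P): not NE [P2→R gives 8>1]
(B,Q): not NE [P2→R gives 8>6]
(B,R): not NE [P1→A gives 6>3]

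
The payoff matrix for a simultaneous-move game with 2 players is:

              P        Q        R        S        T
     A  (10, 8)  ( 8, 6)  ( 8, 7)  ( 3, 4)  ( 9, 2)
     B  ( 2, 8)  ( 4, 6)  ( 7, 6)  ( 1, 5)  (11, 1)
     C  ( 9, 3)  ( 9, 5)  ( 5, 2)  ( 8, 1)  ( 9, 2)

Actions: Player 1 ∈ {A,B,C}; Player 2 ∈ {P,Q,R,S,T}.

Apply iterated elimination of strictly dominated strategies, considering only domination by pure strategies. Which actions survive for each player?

Remaining: P1:{A,C} P2:{P,Q}

P2 drop R (P beats it: A:8>7 B:8>6 C:3>2)
P2 drop S (P beats it: A:8>4 B:8>5 C:3>1)
P2 drop T (P beats it: A:8>2 B:8>1 C:3>2)
P1 drop B (A beats it: P:10>2 Q:8>4)
P1→{A,C} P2→{P,Q}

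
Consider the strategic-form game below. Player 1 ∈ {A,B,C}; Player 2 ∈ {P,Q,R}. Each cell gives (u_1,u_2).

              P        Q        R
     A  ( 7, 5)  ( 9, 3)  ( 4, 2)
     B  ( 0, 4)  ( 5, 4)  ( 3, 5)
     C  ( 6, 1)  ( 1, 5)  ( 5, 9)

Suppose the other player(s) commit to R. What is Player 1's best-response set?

u_1(A vs R) = 4
u_1(B vs R) = 3
u_1(C vs R) = 5
max payoff 5 at {C}

P1 best: {C}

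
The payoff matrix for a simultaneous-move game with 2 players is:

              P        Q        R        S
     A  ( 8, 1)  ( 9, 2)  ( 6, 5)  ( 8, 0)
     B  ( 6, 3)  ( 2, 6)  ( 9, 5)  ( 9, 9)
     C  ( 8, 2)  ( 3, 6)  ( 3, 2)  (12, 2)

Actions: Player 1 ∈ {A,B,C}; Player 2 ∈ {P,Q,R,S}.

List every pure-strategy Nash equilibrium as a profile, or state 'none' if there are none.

(A,P): not NE [P2→R gives 5>1]
(A,Q): not NE [P2→R gives 5>2]
(A,R): not NE [P1→B gives 9>6]
(A,S): not NE [P1→C gives 12>8; P2→R gives 5>0]
(B,P): not NE [P1→C gives 8>6; P2→S gives 9>3]
(B,Q): not NE [P1→A gives 9>2; P2→S gives 9>6]
(B,R): not NE [P2→S gives 9>5]
(B,S): not NE [P1→C gives 12>9]
(C,P): not NE [P2→Q gives 6>2]
(C,Q): not NE [P1→A gives 9>3]
(C,R): not NE [P1→B gives 9>3; P2→Q gives 6>2]
(C,S): not NE [P2→Q gives 6>2]

PSNE: ∅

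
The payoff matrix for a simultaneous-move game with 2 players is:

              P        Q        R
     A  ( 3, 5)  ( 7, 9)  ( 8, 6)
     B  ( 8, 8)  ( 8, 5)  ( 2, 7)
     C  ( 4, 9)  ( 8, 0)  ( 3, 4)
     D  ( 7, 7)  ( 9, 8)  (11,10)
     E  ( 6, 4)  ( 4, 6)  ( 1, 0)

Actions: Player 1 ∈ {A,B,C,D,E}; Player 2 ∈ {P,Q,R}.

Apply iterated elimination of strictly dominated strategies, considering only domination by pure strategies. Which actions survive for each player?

Remaining: P1:{B,D} P2:{P,R}

P1 drop A (D beats it: P:7>3 Q:9>7 R:11>8)
P1 drop C (D beats it: P:7>4 Q:9>8 R:11>3)
P1 drop E (B beats it: P:8>6 Q:8>4 R:2>1)
P2 drop Q (R beats it: B:7>5 D:10>8)
P1→{B,D} P2→{P,R}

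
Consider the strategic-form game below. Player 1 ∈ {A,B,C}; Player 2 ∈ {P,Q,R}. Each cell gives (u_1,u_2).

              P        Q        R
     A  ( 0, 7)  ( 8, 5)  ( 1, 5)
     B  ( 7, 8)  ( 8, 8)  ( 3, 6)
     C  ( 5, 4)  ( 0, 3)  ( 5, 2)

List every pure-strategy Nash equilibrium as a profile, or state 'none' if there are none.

(A,P): not NE [P1→B gives 7>0]
(A,Q): not NE [P2→P gives 7>5]
(A,R): not NE [P1→C gives 5>1; P2→P gives 7>5]
(B,P): NE
(B,Q): NE
(B,R): not NE [P1→C gives 5>3; P2→Q gives 8>6]
(C,P): not NE [P1→B gives 7>5]
(C,Q): not NE [P1→B gives 8>0; P2→P gives 4>3]
(C,R): not NE [P2→P gives 4>2]

Nash profiles: (B,P), (B,Q)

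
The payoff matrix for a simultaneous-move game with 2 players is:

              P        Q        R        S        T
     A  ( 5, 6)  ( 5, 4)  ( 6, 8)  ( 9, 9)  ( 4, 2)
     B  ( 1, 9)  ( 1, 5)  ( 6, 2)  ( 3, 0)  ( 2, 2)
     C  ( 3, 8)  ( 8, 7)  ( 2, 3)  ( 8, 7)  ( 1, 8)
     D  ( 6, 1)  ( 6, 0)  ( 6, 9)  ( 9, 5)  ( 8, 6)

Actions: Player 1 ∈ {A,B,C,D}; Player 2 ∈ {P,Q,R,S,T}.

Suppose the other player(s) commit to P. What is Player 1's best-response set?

u_1(A vs P) = 5
u_1(B vs P) = 1
u_1(C vs P) = 3
u_1(D vs P) = 6
max payoff 6 at {D}

P1 best: {D}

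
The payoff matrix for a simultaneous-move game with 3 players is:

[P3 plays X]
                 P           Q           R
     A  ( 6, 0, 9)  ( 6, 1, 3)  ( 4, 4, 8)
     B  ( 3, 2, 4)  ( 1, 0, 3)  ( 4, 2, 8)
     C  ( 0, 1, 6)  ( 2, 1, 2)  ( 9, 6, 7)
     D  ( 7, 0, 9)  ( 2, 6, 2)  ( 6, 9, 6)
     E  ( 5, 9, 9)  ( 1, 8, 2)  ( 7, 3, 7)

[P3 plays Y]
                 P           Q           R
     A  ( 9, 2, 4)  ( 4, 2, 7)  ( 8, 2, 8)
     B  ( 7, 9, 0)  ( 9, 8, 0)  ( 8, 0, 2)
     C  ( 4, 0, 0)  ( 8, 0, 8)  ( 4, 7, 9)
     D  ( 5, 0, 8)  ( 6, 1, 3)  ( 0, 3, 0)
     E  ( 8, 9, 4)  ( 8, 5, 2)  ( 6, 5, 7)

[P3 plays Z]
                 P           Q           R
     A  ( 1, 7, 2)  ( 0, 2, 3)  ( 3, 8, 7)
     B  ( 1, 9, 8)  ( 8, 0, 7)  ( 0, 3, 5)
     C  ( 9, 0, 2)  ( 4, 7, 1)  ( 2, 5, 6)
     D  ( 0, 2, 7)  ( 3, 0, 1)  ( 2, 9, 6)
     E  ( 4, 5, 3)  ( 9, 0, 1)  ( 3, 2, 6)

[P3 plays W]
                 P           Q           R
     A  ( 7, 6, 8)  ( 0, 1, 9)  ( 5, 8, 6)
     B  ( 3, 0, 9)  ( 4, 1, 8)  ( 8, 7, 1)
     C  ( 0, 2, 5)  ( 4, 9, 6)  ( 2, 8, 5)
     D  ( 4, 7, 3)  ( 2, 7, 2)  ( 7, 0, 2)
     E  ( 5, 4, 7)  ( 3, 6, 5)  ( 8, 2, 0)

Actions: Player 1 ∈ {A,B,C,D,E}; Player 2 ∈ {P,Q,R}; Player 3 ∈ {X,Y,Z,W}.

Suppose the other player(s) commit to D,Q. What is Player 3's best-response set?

u_3(X vs D,Q) = 2
u_3(Y vs D,Q) = 3
u_3(Z vs D,Q) = 1
u_3(W vs D,Q) = 2
max payoff 3 at {Y}

BR_3 = {Y}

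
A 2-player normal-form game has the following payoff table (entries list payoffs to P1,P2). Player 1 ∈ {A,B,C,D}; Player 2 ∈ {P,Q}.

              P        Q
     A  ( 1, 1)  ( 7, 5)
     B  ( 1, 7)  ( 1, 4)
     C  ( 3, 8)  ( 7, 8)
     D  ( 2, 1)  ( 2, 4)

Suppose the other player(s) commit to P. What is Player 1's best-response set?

u_1(A vs P) = 1
u_1(B vs P) = 1
u_1(C vs P) = 3
u_1(D vs P) = 2
max payoff 3 at {C}

argmax u_1 = {C}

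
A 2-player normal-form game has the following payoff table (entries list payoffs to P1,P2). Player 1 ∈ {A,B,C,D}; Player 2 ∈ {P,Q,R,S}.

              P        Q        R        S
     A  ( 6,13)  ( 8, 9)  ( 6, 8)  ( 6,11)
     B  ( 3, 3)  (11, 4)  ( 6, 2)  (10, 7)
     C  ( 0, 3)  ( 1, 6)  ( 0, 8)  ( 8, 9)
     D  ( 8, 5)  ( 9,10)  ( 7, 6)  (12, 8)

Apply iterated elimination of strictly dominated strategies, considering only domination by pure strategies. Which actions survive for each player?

IESDS → P1:{B,D} P2:{Q,S}

P1 drop A (D beats it: P:8>6 Q:9>8 R:7>6 S:12>6)
P1 drop C (B beats it: P:3>0 Q:11>1 R:6>0 S:10>8)
P2 drop P (Q beats it: B:4>3 D:10>5)
P2 drop R (Q beats it: B:4>2 D:10>6)
P1→{B,D} P2→{Q,S}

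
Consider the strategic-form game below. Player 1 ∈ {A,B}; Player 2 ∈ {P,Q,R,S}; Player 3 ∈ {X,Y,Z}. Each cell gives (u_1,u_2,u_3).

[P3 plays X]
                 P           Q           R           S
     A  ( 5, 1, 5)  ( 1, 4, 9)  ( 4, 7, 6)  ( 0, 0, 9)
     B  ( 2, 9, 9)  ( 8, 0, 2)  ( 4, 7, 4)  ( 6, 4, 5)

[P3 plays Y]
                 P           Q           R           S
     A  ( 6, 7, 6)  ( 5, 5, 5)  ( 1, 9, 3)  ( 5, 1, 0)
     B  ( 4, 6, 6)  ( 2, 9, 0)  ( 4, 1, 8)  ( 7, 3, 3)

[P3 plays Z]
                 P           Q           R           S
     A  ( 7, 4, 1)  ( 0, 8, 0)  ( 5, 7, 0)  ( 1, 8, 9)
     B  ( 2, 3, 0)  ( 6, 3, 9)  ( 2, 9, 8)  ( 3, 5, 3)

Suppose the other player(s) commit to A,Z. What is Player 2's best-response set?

u_2(P vs A,Z) = 4
u_2(Q vs A,Z) = 8
u_2(R vs A,Z) = 7
u_2(S vs A,Z) = 8
max payoff 8 at {Q,S}

BR_2 = {Q,S}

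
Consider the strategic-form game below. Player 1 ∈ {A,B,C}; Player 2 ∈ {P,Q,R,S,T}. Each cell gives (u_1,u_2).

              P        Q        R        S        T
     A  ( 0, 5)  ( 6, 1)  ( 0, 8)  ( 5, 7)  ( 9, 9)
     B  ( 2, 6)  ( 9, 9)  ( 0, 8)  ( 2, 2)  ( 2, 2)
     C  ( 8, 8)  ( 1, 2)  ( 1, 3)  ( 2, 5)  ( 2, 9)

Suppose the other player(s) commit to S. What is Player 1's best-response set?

BR_1 = {A}

u_1(A vs S) = 5
u_1(B vs S) = 2
u_1(C vs S) = 2
max payoff 5 at {A}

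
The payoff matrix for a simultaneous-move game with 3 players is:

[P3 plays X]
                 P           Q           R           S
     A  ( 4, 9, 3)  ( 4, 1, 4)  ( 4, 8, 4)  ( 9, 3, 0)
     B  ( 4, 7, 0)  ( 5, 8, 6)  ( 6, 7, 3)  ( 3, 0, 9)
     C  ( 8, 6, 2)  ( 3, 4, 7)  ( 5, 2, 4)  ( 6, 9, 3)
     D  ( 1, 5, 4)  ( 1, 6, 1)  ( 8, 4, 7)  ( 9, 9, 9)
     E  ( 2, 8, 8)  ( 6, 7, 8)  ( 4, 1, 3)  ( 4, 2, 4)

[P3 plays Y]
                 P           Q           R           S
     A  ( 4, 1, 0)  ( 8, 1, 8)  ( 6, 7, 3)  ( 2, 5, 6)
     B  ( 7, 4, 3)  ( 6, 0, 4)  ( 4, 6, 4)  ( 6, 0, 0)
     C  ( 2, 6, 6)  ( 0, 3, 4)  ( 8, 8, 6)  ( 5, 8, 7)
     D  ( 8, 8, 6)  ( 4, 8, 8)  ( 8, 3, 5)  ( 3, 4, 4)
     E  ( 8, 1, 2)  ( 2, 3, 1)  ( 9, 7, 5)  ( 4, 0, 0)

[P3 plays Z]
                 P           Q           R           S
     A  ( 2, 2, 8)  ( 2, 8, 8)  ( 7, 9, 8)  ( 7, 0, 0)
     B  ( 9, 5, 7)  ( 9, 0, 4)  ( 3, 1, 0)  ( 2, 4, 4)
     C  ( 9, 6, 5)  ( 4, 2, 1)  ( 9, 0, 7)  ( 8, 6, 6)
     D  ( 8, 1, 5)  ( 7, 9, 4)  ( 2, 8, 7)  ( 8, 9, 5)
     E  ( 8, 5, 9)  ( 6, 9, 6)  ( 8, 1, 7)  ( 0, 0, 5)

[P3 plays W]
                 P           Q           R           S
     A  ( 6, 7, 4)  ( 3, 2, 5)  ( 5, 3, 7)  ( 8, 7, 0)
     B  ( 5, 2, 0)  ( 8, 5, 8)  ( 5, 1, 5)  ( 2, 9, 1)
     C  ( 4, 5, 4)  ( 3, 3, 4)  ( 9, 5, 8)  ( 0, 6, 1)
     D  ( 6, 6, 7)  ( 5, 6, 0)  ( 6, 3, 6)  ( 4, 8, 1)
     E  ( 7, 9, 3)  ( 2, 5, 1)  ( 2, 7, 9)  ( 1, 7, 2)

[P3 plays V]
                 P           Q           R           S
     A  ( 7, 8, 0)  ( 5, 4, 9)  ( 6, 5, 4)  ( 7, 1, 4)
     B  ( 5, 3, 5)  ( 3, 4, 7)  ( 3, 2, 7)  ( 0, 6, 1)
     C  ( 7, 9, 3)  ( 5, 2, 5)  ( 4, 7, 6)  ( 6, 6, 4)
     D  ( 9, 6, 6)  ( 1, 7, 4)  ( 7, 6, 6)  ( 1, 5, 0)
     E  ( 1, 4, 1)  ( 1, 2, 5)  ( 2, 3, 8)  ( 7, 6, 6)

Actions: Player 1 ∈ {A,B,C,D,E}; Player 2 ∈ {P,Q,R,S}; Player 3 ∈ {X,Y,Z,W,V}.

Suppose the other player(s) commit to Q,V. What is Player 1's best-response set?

u_1(A vs Q,V) = 5
u_1(B vs Q,V) = 3
u_1(C vs Q,V) = 5
u_1(D vs Q,V) = 1
u_1(E vs Q,V) = 1
max payoff 5 at {A,C}

argmax u_1 = {A,C}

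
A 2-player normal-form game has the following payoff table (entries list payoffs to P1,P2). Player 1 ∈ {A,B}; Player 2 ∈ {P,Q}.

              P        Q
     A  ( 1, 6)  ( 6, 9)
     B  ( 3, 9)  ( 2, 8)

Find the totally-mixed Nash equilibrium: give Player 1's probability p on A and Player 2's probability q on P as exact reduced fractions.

P1 mixes 1/4 on A; P2 mixes 2/3 on P

P1 indiff ⇒ q·1+(1-q)·6 = q·3+(1-q)·2 ⇒ q(-2) = (1-q)(-4) ⇒ q = 2/3
P2 indiff ⇒ p·6+(1-p)·9 = p·9+(1-p)·8 ⇒ p(-3) = (1-p)(-1) ⇒ p = 1/4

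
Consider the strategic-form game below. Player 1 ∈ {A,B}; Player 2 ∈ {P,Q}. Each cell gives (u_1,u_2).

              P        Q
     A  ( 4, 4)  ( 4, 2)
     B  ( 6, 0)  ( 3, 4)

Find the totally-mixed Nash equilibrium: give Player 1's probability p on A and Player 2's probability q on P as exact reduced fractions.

P1 indiff ⇒ q·4+(1-q)·4 = q·6+(1-q)·3 ⇒ q(-2) = (1-q)(-1) ⇒ q = 1/3
P2 indiff ⇒ p·4+(1-p)·0 = p·2+(1-p)·4 ⇒ p(2) = (1-p)(4) ⇒ p = 2/3

(p,q) = (2/3, 1/3)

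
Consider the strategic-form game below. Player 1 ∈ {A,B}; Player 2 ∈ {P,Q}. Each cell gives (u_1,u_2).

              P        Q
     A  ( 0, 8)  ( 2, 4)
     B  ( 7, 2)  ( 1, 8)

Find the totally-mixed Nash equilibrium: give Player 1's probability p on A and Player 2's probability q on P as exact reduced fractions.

P1 indiff ⇒ q·0+(1-q)·2 = q·7+(1-q)·1 ⇒ q(-7) = (1-q)(-1) ⇒ q = 1/8
P2 indiff ⇒ p·8+(1-p)·2 = p·4+(1-p)·8 ⇒ p(4) = (1-p)(6) ⇒ p = 3/5

p=3/5, q=1/8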